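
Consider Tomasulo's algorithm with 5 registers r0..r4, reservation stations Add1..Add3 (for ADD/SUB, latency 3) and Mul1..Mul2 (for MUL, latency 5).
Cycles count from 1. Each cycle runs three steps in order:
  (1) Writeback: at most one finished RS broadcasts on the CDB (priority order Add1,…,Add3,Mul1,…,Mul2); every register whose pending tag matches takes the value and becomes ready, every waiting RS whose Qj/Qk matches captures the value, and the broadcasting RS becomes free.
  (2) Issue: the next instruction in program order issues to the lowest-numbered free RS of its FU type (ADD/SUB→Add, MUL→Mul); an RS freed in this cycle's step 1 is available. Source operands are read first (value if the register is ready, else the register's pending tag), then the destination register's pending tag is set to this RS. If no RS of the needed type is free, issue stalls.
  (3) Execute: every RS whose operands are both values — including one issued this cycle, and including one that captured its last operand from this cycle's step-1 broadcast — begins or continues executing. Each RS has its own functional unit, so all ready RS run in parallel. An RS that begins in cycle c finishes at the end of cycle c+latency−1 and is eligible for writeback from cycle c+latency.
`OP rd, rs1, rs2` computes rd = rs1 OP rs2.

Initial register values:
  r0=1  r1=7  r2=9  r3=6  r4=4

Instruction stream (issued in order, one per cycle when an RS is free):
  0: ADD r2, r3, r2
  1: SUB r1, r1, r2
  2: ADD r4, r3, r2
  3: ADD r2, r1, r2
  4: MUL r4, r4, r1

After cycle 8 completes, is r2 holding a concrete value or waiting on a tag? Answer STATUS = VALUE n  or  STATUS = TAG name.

STATUS = TAG Add1

cycle 1: issue ADD r2<-Add1 // r0:1,r1:7,r2:Add1,r3:6,r4:4
cycle 2: issue SUB r1<-Add2 // r0:1,r1:Add2,r2:Add1,r3:6,r4:4
cycle 3: issue ADD r4<-Add3 // r0:1,r1:Add2,r2:Add1,r3:6,r4:Add3
cycle 4: CDB Add1=15; issue ADD r2<-Add1 // r0:1,r1:Add2,r2:Add1,r3:6,r4:Add3
cycle 5: issue MUL r4<-Mul1 // r0:1,r1:Add2,r2:Add1,r3:6,r4:Mul1
cycle 6: - // r0:1,r1:Add2,r2:Add1,r3:6,r4:Mul1
cycle 7: CDB Add2=-8 // r0:1,r1:-8,r2:Add1,r3:6,r4:Mul1
cycle 8: CDB Add3=21 // r0:1,r1:-8,r2:Add1,r3:6,r4:Mul1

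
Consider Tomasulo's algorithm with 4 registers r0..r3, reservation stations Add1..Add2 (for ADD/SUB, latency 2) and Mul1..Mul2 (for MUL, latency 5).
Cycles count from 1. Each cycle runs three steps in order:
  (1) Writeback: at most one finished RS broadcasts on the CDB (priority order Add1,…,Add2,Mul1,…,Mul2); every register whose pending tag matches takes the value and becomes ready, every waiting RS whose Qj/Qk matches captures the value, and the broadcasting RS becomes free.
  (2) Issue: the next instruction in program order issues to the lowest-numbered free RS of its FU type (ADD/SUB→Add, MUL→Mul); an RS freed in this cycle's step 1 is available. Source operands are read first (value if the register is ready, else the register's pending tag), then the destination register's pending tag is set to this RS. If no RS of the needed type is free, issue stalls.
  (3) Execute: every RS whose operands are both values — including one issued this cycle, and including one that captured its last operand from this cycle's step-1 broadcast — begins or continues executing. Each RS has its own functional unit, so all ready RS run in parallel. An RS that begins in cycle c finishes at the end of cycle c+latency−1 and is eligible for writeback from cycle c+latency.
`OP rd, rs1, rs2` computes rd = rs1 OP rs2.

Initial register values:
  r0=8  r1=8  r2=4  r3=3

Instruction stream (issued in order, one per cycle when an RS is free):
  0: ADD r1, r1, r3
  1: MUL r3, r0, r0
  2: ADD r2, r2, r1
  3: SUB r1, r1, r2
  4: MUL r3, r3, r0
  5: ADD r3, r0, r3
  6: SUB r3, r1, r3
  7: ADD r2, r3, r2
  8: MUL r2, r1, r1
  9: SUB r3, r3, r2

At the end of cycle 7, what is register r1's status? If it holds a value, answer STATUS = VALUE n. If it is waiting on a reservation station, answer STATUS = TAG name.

cycle 1: issue ADD r1<-Add1 // r0:8,r1:Add1,r2:4,r3:3
cycle 2: issue MUL r3<-Mul1 // r0:8,r1:Add1,r2:4,r3:Mul1
cycle 3: CDB Add1=11; issue ADD r2<-Add1 // r0:8,r1:11,r2:Add1,r3:Mul1
cycle 4: issue SUB r1<-Add2 // r0:8,r1:Add2,r2:Add1,r3:Mul1
cycle 5: CDB Add1=15; issue MUL r3<-Mul2 // r0:8,r1:Add2,r2:15,r3:Mul2
cycle 6: issue ADD r3<-Add1 // r0:8,r1:Add2,r2:15,r3:Add1
cycle 7: CDB Add2=-4; issue SUB r3<-Add2 // r0:8,r1:-4,r2:15,r3:Add2

STATUS = VALUE -4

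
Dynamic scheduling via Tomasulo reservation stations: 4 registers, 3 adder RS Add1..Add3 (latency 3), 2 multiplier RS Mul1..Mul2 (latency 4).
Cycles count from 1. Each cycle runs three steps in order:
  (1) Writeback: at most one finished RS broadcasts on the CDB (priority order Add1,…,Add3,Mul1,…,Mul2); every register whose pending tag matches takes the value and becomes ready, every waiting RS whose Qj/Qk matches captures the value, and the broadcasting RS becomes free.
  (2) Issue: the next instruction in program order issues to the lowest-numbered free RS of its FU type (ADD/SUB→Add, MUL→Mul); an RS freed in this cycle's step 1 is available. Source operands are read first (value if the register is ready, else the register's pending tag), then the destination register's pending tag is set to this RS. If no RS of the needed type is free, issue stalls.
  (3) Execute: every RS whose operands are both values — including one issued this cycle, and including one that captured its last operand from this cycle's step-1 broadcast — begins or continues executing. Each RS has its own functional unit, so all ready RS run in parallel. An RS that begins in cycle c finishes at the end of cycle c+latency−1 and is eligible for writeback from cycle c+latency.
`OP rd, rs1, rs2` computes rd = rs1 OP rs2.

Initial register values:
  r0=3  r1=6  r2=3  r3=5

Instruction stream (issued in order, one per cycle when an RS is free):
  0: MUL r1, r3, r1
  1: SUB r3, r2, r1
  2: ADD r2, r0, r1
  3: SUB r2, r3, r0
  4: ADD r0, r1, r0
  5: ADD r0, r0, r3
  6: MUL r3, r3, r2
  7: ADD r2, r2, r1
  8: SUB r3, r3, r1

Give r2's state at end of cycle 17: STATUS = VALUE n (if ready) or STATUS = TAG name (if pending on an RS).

  c1: issue MUL r1<-Mul1  regs: r0:3,r1:Mul1,r2:3,r3:5
  c2: issue SUB r3<-Add1  regs: r0:3,r1:Mul1,r2:3,r3:Add1
  c3: issue ADD r2<-Add2  regs: r0:3,r1:Mul1,r2:Add2,r3:Add1
  c4: issue SUB r2<-Add3  regs: r0:3,r1:Mul1,r2:Add3,r3:Add1
  c5: CDB Mul1=30; stall  regs: r0:3,r1:30,r2:Add3,r3:Add1
  c6: stall  regs: r0:3,r1:30,r2:Add3,r3:Add1
  c7: stall  regs: r0:3,r1:30,r2:Add3,r3:Add1
  c8: CDB Add1=-27; issue ADD r0<-Add1  regs: r0:Add1,r1:30,r2:Add3,r3:-27
  c9: CDB Add2=33; issue ADD r0<-Add2  regs: r0:Add2,r1:30,r2:Add3,r3:-27
  c10: issue MUL r3<-Mul1  regs: r0:Add2,r1:30,r2:Add3,r3:Mul1
  c11: CDB Add1=33; issue ADD r2<-Add1  regs: r0:Add2,r1:30,r2:Add1,r3:Mul1
  c12: CDB Add3=-30; issue SUB r3<-Add3  regs: r0:Add2,r1:30,r2:Add1,r3:Add3
  c13: -  regs: r0:Add2,r1:30,r2:Add1,r3:Add3
  c14: CDB Add2=6  regs: r0:6,r1:30,r2:Add1,r3:Add3
  c15: CDB Add1=0  regs: r0:6,r1:30,r2:0,r3:Add3
  c16: CDB Mul1=810  regs: r0:6,r1:30,r2:0,r3:Add3
  c17: -  regs: r0:6,r1:30,r2:0,r3:Add3

STATUS = VALUE 0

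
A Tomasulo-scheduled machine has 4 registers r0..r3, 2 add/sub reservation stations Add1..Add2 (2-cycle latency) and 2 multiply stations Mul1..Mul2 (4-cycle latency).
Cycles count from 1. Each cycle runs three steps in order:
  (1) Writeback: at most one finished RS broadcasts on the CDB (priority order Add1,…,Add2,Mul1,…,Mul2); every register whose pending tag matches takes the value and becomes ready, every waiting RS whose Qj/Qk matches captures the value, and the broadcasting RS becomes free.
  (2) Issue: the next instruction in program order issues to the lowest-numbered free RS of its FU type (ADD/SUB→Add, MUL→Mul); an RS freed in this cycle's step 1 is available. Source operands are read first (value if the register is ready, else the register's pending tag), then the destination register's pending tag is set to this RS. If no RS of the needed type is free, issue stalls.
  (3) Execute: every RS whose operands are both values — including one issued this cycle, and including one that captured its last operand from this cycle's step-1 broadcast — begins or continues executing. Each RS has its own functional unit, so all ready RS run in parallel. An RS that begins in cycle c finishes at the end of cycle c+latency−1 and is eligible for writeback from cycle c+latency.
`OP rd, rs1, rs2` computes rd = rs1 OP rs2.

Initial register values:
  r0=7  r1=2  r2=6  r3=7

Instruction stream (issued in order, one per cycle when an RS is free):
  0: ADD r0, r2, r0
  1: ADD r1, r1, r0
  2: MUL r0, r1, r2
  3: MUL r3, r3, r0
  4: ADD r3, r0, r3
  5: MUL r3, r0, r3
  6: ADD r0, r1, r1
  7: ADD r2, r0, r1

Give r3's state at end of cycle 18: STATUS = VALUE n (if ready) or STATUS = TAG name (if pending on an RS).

STATUS = TAG Mul1

cycle 1: issue ADD r0<-Add1 // r0:Add1,r1:2,r2:6,r3:7
cycle 2: issue ADD r1<-Add2 // r0:Add1,r1:Add2,r2:6,r3:7
cycle 3: CDB Add1=13; issue MUL r0<-Mul1 // r0:Mul1,r1:Add2,r2:6,r3:7
cycle 4: issue MUL r3<-Mul2 // r0:Mul1,r1:Add2,r2:6,r3:Mul2
cycle 5: CDB Add2=15; issue ADD r3<-Add1 // r0:Mul1,r1:15,r2:6,r3:Add1
cycle 6: stall // r0:Mul1,r1:15,r2:6,r3:Add1
cycle 7: stall // r0:Mul1,r1:15,r2:6,r3:Add1
cycle 8: stall // r0:Mul1,r1:15,r2:6,r3:Add1
cycle 9: CDB Mul1=90; issue MUL r3<-Mul1 // r0:90,r1:15,r2:6,r3:Mul1
cycle 10: issue ADD r0<-Add2 // r0:Add2,r1:15,r2:6,r3:Mul1
cycle 11: stall // r0:Add2,r1:15,r2:6,r3:Mul1
cycle 12: CDB Add2=30; issue ADD r2<-Add2 // r0:30,r1:15,r2:Add2,r3:Mul1
cycle 13: CDB Mul2=630 // r0:30,r1:15,r2:Add2,r3:Mul1
cycle 14: CDB Add2=45 // r0:30,r1:15,r2:45,r3:Mul1
cycle 15: CDB Add1=720 // r0:30,r1:15,r2:45,r3:Mul1
cycle 16: - // r0:30,r1:15,r2:45,r3:Mul1
cycle 17: - // r0:30,r1:15,r2:45,r3:Mul1
cycle 18: - // r0:30,r1:15,r2:45,r3:Mul1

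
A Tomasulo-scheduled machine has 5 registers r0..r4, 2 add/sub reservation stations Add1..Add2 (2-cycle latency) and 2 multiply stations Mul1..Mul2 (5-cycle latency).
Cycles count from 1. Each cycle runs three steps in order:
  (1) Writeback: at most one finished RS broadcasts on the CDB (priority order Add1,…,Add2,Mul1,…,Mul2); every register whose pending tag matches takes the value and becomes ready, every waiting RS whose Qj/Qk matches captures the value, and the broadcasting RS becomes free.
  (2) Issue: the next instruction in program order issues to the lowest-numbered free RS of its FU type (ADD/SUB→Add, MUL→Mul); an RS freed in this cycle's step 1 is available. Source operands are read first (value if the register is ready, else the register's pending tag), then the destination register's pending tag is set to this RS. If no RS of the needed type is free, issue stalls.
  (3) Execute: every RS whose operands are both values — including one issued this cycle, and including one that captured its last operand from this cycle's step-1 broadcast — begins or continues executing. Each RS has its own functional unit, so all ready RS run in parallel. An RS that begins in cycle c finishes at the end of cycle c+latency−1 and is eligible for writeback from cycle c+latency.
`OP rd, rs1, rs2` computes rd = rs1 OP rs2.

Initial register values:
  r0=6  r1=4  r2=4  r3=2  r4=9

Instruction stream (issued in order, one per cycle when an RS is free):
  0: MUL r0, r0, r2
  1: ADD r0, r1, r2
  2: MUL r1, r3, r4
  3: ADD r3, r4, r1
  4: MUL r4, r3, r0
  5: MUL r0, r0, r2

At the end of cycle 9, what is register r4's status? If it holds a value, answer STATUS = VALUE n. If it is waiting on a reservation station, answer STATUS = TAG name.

  c1: issue MUL r0<-Mul1  regs: r0:Mul1,r1:4,r2:4,r3:2,r4:9
  c2: issue ADD r0<-Add1  regs: r0:Add1,r1:4,r2:4,r3:2,r4:9
  c3: issue MUL r1<-Mul2  regs: r0:Add1,r1:Mul2,r2:4,r3:2,r4:9
  c4: CDB Add1=8; issue ADD r3<-Add1  regs: r0:8,r1:Mul2,r2:4,r3:Add1,r4:9
  c5: stall  regs: r0:8,r1:Mul2,r2:4,r3:Add1,r4:9
  c6: CDB Mul1=24; issue MUL r4<-Mul1  regs: r0:8,r1:Mul2,r2:4,r3:Add1,r4:Mul1
  c7: stall  regs: r0:8,r1:Mul2,r2:4,r3:Add1,r4:Mul1
  c8: CDB Mul2=18; issue MUL r0<-Mul2  regs: r0:Mul2,r1:18,r2:4,r3:Add1,r4:Mul1
  c9: -  regs: r0:Mul2,r1:18,r2:4,r3:Add1,r4:Mul1

STATUS = TAG Mul1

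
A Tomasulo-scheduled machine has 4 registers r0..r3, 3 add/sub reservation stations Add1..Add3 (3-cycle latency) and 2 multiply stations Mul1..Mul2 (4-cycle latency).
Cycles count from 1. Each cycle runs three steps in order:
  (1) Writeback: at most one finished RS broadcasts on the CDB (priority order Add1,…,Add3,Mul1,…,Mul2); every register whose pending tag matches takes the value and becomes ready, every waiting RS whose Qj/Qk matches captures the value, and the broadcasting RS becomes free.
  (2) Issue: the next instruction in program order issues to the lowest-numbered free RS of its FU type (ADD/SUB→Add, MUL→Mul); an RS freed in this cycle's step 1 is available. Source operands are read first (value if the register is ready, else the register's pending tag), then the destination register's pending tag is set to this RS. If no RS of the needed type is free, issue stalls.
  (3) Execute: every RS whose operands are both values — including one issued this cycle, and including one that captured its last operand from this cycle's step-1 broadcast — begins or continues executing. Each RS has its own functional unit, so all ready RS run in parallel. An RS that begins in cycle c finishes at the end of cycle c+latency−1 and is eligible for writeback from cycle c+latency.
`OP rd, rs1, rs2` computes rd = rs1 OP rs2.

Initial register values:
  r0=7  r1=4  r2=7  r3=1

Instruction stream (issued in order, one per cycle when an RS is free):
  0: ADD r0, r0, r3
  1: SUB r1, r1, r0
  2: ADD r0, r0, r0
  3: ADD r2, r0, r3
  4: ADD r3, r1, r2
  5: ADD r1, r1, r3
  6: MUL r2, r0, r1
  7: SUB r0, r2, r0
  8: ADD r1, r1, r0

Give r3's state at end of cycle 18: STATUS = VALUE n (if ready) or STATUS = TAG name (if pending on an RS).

STATUS = VALUE 13

cycle 1: issue ADD r0<-Add1 // r0:Add1,r1:4,r2:7,r3:1
cycle 2: issue SUB r1<-Add2 // r0:Add1,r1:Add2,r2:7,r3:1
cycle 3: issue ADD r0<-Add3 // r0:Add3,r1:Add2,r2:7,r3:1
cycle 4: CDB Add1=8; issue ADD r2<-Add1 // r0:Add3,r1:Add2,r2:Add1,r3:1
cycle 5: stall // r0:Add3,r1:Add2,r2:Add1,r3:1
cycle 6: stall // r0:Add3,r1:Add2,r2:Add1,r3:1
cycle 7: CDB Add2=-4; issue ADD r3<-Add2 // r0:Add3,r1:-4,r2:Add1,r3:Add2
cycle 8: CDB Add3=16; issue ADD r1<-Add3 // r0:16,r1:Add3,r2:Add1,r3:Add2
cycle 9: issue MUL r2<-Mul1 // r0:16,r1:Add3,r2:Mul1,r3:Add2
cycle 10: stall // r0:16,r1:Add3,r2:Mul1,r3:Add2
cycle 11: CDB Add1=17; issue SUB r0<-Add1 // r0:Add1,r1:Add3,r2:Mul1,r3:Add2
cycle 12: stall // r0:Add1,r1:Add3,r2:Mul1,r3:Add2
cycle 13: stall // r0:Add1,r1:Add3,r2:Mul1,r3:Add2
cycle 14: CDB Add2=13; issue ADD r1<-Add2 // r0:Add1,r1:Add2,r2:Mul1,r3:13
cycle 15: - // r0:Add1,r1:Add2,r2:Mul1,r3:13
cycle 16: - // r0:Add1,r1:Add2,r2:Mul1,r3:13
cycle 17: CDB Add3=9 // r0:Add1,r1:Add2,r2:Mul1,r3:13
cycle 18: - // r0:Add1,r1:Add2,r2:Mul1,r3:13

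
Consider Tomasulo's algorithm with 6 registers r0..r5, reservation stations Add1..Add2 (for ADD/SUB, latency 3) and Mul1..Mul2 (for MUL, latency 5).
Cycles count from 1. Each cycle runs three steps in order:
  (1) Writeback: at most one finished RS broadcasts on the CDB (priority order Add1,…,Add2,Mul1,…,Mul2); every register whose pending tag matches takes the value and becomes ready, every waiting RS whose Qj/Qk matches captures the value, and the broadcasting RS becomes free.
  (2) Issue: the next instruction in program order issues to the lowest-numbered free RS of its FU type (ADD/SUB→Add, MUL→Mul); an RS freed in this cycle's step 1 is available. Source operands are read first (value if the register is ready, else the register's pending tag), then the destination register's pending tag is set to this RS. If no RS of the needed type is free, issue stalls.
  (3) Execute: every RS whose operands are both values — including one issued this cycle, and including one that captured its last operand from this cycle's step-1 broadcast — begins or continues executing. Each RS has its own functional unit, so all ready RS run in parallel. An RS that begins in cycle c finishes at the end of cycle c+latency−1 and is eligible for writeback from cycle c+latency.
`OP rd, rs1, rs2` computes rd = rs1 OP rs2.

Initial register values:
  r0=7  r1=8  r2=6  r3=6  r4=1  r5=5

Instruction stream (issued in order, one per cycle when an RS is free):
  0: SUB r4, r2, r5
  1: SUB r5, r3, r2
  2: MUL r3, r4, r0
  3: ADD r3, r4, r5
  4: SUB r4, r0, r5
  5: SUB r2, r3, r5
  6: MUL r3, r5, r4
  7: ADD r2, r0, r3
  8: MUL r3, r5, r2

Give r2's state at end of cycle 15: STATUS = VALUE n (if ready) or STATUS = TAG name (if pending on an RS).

c1: issue SUB r4<-Add1 | r0:7,r1:8,r2:6,r3:6,r4:Add1,r5:5
c2: issue SUB r5<-Add2 | r0:7,r1:8,r2:6,r3:6,r4:Add1,r5:Add2
c3: issue MUL r3<-Mul1 | r0:7,r1:8,r2:6,r3:Mul1,r4:Add1,r5:Add2
c4: CDB Add1=1; issue ADD r3<-Add1 | r0:7,r1:8,r2:6,r3:Add1,r4:1,r5:Add2
c5: CDB Add2=0; issue SUB r4<-Add2 | r0:7,r1:8,r2:6,r3:Add1,r4:Add2,r5:0
c6: stall | r0:7,r1:8,r2:6,r3:Add1,r4:Add2,r5:0
c7: stall | r0:7,r1:8,r2:6,r3:Add1,r4:Add2,r5:0
c8: CDB Add1=1; issue SUB r2<-Add1 | r0:7,r1:8,r2:Add1,r3:1,r4:Add2,r5:0
c9: CDB Add2=7; issue MUL r3<-Mul2 | r0:7,r1:8,r2:Add1,r3:Mul2,r4:7,r5:0
c10: CDB Mul1=7; issue ADD r2<-Add2 | r0:7,r1:8,r2:Add2,r3:Mul2,r4:7,r5:0
c11: CDB Add1=1; issue MUL r3<-Mul1 | r0:7,r1:8,r2:Add2,r3:Mul1,r4:7,r5:0
c12: - | r0:7,r1:8,r2:Add2,r3:Mul1,r4:7,r5:0
c13: - | r0:7,r1:8,r2:Add2,r3:Mul1,r4:7,r5:0
c14: CDB Mul2=0 | r0:7,r1:8,r2:Add2,r3:Mul1,r4:7,r5:0
c15: - | r0:7,r1:8,r2:Add2,r3:Mul1,r4:7,r5:0

STATUS = TAG Add2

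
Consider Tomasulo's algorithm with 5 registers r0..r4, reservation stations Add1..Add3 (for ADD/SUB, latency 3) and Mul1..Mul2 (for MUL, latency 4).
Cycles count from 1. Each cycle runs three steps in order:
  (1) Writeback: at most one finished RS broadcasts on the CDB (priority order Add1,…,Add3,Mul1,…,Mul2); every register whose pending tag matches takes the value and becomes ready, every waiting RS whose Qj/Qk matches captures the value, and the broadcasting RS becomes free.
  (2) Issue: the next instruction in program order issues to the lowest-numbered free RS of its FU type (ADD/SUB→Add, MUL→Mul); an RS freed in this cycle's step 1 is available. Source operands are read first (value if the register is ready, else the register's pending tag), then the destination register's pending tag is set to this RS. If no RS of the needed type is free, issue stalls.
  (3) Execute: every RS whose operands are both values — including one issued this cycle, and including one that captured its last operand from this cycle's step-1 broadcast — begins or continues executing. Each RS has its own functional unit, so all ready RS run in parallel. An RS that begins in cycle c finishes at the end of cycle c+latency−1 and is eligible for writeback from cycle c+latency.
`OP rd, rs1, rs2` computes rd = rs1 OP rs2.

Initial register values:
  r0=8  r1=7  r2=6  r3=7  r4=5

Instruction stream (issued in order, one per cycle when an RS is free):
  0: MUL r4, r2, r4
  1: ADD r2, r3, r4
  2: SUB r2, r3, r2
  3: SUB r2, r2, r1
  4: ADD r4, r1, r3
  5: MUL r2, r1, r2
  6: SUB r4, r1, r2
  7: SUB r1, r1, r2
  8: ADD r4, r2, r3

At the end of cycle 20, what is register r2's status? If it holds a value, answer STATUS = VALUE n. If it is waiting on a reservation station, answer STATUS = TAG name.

STATUS = VALUE -259

c1: issue MUL r4<-Mul1 | r0:8,r1:7,r2:6,r3:7,r4:Mul1
c2: issue ADD r2<-Add1 | r0:8,r1:7,r2:Add1,r3:7,r4:Mul1
c3: issue SUB r2<-Add2 | r0:8,r1:7,r2:Add2,r3:7,r4:Mul1
c4: issue SUB r2<-Add3 | r0:8,r1:7,r2:Add3,r3:7,r4:Mul1
c5: CDB Mul1=30; stall | r0:8,r1:7,r2:Add3,r3:7,r4:30
c6: stall | r0:8,r1:7,r2:Add3,r3:7,r4:30
c7: stall | r0:8,r1:7,r2:Add3,r3:7,r4:30
c8: CDB Add1=37; issue ADD r4<-Add1 | r0:8,r1:7,r2:Add3,r3:7,r4:Add1
c9: issue MUL r2<-Mul1 | r0:8,r1:7,r2:Mul1,r3:7,r4:Add1
c10: stall | r0:8,r1:7,r2:Mul1,r3:7,r4:Add1
c11: CDB Add1=14; issue SUB r4<-Add1 | r0:8,r1:7,r2:Mul1,r3:7,r4:Add1
c12: CDB Add2=-30; issue SUB r1<-Add2 | r0:8,r1:Add2,r2:Mul1,r3:7,r4:Add1
c13: stall | r0:8,r1:Add2,r2:Mul1,r3:7,r4:Add1
c14: stall | r0:8,r1:Add2,r2:Mul1,r3:7,r4:Add1
c15: CDB Add3=-37; issue ADD r4<-Add3 | r0:8,r1:Add2,r2:Mul1,r3:7,r4:Add3
c16: - | r0:8,r1:Add2,r2:Mul1,r3:7,r4:Add3
c17: - | r0:8,r1:Add2,r2:Mul1,r3:7,r4:Add3
c18: - | r0:8,r1:Add2,r2:Mul1,r3:7,r4:Add3
c19: CDB Mul1=-259 | r0:8,r1:Add2,r2:-259,r3:7,r4:Add3
c20: - | r0:8,r1:Add2,r2:-259,r3:7,r4:Add3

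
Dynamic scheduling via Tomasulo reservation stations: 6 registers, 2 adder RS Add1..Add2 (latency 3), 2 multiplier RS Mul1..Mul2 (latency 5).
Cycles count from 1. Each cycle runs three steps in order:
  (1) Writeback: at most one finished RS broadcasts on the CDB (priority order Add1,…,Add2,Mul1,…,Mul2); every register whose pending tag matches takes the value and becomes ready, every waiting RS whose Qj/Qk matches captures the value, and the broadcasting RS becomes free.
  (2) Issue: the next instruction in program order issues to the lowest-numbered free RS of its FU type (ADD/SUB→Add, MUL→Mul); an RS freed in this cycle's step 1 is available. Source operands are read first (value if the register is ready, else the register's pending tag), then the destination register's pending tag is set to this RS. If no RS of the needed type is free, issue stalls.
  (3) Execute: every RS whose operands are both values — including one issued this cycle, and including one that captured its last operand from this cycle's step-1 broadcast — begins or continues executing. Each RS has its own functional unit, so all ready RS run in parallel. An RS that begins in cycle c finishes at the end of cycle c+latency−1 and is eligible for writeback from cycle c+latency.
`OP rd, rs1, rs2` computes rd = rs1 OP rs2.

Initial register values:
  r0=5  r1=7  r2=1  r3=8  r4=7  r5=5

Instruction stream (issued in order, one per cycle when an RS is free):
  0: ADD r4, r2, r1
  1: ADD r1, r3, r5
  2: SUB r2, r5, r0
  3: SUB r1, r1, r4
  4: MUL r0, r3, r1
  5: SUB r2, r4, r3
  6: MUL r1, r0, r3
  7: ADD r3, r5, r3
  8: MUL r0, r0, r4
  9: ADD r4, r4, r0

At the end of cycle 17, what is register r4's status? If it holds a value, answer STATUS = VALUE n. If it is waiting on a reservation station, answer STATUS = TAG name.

c1: issue ADD r4<-Add1 | r0:5,r1:7,r2:1,r3:8,r4:Add1,r5:5
c2: issue ADD r1<-Add2 | r0:5,r1:Add2,r2:1,r3:8,r4:Add1,r5:5
c3: stall | r0:5,r1:Add2,r2:1,r3:8,r4:Add1,r5:5
c4: CDB Add1=8; issue SUB r2<-Add1 | r0:5,r1:Add2,r2:Add1,r3:8,r4:8,r5:5
c5: CDB Add2=13; issue SUB r1<-Add2 | r0:5,r1:Add2,r2:Add1,r3:8,r4:8,r5:5
c6: issue MUL r0<-Mul1 | r0:Mul1,r1:Add2,r2:Add1,r3:8,r4:8,r5:5
c7: CDB Add1=0; issue SUB r2<-Add1 | r0:Mul1,r1:Add2,r2:Add1,r3:8,r4:8,r5:5
c8: CDB Add2=5; issue MUL r1<-Mul2 | r0:Mul1,r1:Mul2,r2:Add1,r3:8,r4:8,r5:5
c9: issue ADD r3<-Add2 | r0:Mul1,r1:Mul2,r2:Add1,r3:Add2,r4:8,r5:5
c10: CDB Add1=0; stall | r0:Mul1,r1:Mul2,r2:0,r3:Add2,r4:8,r5:5
c11: stall | r0:Mul1,r1:Mul2,r2:0,r3:Add2,r4:8,r5:5
c12: CDB Add2=13; stall | r0:Mul1,r1:Mul2,r2:0,r3:13,r4:8,r5:5
c13: CDB Mul1=40; issue MUL r0<-Mul1 | r0:Mul1,r1:Mul2,r2:0,r3:13,r4:8,r5:5
c14: issue ADD r4<-Add1 | r0:Mul1,r1:Mul2,r2:0,r3:13,r4:Add1,r5:5
c15: - | r0:Mul1,r1:Mul2,r2:0,r3:13,r4:Add1,r5:5
c16: - | r0:Mul1,r1:Mul2,r2:0,r3:13,r4:Add1,r5:5
c17: - | r0:Mul1,r1:Mul2,r2:0,r3:13,r4:Add1,r5:5

STATUS = TAG Add1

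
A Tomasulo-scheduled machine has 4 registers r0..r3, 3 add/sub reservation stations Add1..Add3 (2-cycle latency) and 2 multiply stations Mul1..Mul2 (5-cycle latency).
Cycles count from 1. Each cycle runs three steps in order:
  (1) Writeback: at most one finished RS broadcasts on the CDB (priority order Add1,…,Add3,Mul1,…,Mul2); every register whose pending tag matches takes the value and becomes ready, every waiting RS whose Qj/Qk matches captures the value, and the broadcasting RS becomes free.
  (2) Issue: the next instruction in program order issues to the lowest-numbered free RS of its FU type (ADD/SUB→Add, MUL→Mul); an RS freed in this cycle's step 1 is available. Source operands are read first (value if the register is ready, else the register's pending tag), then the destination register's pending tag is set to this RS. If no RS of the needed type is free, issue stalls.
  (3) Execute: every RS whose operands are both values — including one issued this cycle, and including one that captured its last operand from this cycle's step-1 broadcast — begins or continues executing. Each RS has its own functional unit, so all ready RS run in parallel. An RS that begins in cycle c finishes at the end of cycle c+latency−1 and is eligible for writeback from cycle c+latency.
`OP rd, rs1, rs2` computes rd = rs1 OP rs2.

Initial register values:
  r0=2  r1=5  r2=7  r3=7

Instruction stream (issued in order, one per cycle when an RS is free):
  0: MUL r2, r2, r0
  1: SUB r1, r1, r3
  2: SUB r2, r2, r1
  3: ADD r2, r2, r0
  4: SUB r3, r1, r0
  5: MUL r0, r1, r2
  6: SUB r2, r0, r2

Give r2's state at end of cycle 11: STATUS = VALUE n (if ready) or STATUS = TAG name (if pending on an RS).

STATUS = TAG Add3

cycle 1: issue MUL r2<-Mul1 // r0:2,r1:5,r2:Mul1,r3:7
cycle 2: issue SUB r1<-Add1 // r0:2,r1:Add1,r2:Mul1,r3:7
cycle 3: issue SUB r2<-Add2 // r0:2,r1:Add1,r2:Add2,r3:7
cycle 4: CDB Add1=-2; issue ADD r2<-Add1 // r0:2,r1:-2,r2:Add1,r3:7
cycle 5: issue SUB r3<-Add3 // r0:2,r1:-2,r2:Add1,r3:Add3
cycle 6: CDB Mul1=14; issue MUL r0<-Mul1 // r0:Mul1,r1:-2,r2:Add1,r3:Add3
cycle 7: CDB Add3=-4; issue SUB r2<-Add3 // r0:Mul1,r1:-2,r2:Add3,r3:-4
cycle 8: CDB Add2=16 // r0:Mul1,r1:-2,r2:Add3,r3:-4
cycle 9: - // r0:Mul1,r1:-2,r2:Add3,r3:-4
cycle 10: CDB Add1=18 // r0:Mul1,r1:-2,r2:Add3,r3:-4
cycle 11: - // r0:Mul1,r1:-2,r2:Add3,r3:-4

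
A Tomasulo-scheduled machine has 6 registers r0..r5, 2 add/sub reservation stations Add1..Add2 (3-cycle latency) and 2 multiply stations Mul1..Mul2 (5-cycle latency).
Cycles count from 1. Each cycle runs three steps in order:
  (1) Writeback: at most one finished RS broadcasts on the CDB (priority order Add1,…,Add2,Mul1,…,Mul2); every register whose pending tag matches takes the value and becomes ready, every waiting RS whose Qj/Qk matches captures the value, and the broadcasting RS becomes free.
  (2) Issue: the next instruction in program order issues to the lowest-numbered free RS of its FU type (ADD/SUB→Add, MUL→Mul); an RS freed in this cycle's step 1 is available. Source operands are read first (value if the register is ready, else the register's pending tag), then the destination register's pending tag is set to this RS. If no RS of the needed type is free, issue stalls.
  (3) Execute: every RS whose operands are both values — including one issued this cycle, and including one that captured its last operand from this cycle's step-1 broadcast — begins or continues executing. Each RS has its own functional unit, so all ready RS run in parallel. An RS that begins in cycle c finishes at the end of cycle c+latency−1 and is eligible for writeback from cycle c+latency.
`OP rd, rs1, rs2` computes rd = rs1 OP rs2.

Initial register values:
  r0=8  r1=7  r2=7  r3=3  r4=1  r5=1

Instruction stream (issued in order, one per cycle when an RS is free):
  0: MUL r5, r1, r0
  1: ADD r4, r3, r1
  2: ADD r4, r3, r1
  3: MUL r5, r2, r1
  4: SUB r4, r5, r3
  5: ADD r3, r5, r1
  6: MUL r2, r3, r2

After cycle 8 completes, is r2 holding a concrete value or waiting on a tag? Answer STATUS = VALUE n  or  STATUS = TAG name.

STATUS = TAG Mul1

cycle 1: issue MUL r5<-Mul1 // r0:8,r1:7,r2:7,r3:3,r4:1,r5:Mul1
cycle 2: issue ADD r4<-Add1 // r0:8,r1:7,r2:7,r3:3,r4:Add1,r5:Mul1
cycle 3: issue ADD r4<-Add2 // r0:8,r1:7,r2:7,r3:3,r4:Add2,r5:Mul1
cycle 4: issue MUL r5<-Mul2 // r0:8,r1:7,r2:7,r3:3,r4:Add2,r5:Mul2
cycle 5: CDB Add1=10; issue SUB r4<-Add1 // r0:8,r1:7,r2:7,r3:3,r4:Add1,r5:Mul2
cycle 6: CDB Add2=10; issue ADD r3<-Add2 // r0:8,r1:7,r2:7,r3:Add2,r4:Add1,r5:Mul2
cycle 7: CDB Mul1=56; issue MUL r2<-Mul1 // r0:8,r1:7,r2:Mul1,r3:Add2,r4:Add1,r5:Mul2
cycle 8: - // r0:8,r1:7,r2:Mul1,r3:Add2,r4:Add1,r5:Mul2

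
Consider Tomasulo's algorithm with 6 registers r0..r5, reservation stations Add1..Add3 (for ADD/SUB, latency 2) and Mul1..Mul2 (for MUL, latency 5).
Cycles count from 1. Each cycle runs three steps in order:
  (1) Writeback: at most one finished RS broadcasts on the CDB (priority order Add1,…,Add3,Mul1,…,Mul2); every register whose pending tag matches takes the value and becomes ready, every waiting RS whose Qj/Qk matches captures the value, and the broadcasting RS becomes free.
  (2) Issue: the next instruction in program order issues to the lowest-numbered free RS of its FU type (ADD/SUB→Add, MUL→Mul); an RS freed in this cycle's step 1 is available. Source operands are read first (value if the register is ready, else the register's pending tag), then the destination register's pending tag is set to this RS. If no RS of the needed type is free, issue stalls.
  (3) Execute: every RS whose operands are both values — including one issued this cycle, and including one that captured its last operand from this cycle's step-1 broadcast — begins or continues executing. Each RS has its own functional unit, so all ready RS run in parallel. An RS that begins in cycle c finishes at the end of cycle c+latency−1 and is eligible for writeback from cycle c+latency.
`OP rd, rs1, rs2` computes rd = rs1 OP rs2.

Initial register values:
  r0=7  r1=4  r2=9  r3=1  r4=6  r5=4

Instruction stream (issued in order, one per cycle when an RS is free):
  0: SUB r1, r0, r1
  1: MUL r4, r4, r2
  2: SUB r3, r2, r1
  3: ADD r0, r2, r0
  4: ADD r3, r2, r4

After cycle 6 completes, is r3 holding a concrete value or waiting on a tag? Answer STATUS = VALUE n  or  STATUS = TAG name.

  c1: issue SUB r1<-Add1  regs: r0:7,r1:Add1,r2:9,r3:1,r4:6,r5:4
  c2: issue MUL r4<-Mul1  regs: r0:7,r1:Add1,r2:9,r3:1,r4:Mul1,r5:4
  c3: CDB Add1=3; issue SUB r3<-Add1  regs: r0:7,r1:3,r2:9,r3:Add1,r4:Mul1,r5:4
  c4: issue ADD r0<-Add2  regs: r0:Add2,r1:3,r2:9,r3:Add1,r4:Mul1,r5:4
  c5: CDB Add1=6; issue ADD r3<-Add1  regs: r0:Add2,r1:3,r2:9,r3:Add1,r4:Mul1,r5:4
  c6: CDB Add2=16  regs: r0:16,r1:3,r2:9,r3:Add1,r4:Mul1,r5:4

STATUS = TAG Add1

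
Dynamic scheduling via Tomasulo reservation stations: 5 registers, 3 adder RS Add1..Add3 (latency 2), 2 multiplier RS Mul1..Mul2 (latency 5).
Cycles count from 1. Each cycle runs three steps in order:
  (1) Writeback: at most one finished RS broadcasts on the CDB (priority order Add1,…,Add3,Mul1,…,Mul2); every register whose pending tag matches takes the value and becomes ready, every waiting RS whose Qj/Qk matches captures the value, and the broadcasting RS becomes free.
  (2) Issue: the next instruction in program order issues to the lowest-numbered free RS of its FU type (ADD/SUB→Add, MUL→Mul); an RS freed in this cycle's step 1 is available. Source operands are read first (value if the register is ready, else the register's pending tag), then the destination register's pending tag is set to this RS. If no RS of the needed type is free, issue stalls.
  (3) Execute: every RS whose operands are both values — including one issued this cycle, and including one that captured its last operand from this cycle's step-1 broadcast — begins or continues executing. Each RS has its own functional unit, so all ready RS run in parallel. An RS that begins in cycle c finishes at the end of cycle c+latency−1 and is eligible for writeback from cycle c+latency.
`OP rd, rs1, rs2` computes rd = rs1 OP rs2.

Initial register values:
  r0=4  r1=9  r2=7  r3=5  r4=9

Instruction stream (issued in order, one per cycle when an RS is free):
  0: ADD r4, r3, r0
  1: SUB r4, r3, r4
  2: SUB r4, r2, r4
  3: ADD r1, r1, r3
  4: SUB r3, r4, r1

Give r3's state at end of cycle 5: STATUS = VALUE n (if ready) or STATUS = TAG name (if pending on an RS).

STATUS = TAG Add2

cycle 1: issue ADD r4<-Add1 // r0:4,r1:9,r2:7,r3:5,r4:Add1
cycle 2: issue SUB r4<-Add2 // r0:4,r1:9,r2:7,r3:5,r4:Add2
cycle 3: CDB Add1=9; issue SUB r4<-Add1 // r0:4,r1:9,r2:7,r3:5,r4:Add1
cycle 4: issue ADD r1<-Add3 // r0:4,r1:Add3,r2:7,r3:5,r4:Add1
cycle 5: CDB Add2=-4; issue SUB r3<-Add2 // r0:4,r1:Add3,r2:7,r3:Add2,r4:Add1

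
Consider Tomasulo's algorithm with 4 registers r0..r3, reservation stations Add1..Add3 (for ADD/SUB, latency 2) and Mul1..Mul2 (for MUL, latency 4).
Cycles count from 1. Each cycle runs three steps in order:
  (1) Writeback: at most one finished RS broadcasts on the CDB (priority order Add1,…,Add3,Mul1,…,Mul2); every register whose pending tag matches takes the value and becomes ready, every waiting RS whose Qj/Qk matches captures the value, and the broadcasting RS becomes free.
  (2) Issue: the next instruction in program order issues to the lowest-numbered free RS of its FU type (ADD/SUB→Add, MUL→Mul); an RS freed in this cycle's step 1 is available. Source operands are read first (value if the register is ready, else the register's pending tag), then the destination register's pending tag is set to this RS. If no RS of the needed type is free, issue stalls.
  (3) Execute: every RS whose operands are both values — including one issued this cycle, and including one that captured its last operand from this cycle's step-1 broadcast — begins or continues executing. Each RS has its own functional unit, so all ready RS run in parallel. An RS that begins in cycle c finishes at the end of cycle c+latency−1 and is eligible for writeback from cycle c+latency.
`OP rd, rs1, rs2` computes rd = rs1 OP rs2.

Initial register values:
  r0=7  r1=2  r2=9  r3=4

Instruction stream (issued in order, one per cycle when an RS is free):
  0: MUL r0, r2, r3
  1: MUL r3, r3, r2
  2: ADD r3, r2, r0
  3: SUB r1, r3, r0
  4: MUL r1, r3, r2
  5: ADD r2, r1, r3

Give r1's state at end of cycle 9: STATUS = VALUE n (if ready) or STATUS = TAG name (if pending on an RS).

STATUS = TAG Mul1

cycle 1: issue MUL r0<-Mul1 // r0:Mul1,r1:2,r2:9,r3:4
cycle 2: issue MUL r3<-Mul2 // r0:Mul1,r1:2,r2:9,r3:Mul2
cycle 3: issue ADD r3<-Add1 // r0:Mul1,r1:2,r2:9,r3:Add1
cycle 4: issue SUB r1<-Add2 // r0:Mul1,r1:Add2,r2:9,r3:Add1
cycle 5: CDB Mul1=36; issue MUL r1<-Mul1 // r0:36,r1:Mul1,r2:9,r3:Add1
cycle 6: CDB Mul2=36; issue ADD r2<-Add3 // r0:36,r1:Mul1,r2:Add3,r3:Add1
cycle 7: CDB Add1=45 // r0:36,r1:Mul1,r2:Add3,r3:45
cycle 8: - // r0:36,r1:Mul1,r2:Add3,r3:45
cycle 9: CDB Add2=9 // r0:36,r1:Mul1,r2:Add3,r3:45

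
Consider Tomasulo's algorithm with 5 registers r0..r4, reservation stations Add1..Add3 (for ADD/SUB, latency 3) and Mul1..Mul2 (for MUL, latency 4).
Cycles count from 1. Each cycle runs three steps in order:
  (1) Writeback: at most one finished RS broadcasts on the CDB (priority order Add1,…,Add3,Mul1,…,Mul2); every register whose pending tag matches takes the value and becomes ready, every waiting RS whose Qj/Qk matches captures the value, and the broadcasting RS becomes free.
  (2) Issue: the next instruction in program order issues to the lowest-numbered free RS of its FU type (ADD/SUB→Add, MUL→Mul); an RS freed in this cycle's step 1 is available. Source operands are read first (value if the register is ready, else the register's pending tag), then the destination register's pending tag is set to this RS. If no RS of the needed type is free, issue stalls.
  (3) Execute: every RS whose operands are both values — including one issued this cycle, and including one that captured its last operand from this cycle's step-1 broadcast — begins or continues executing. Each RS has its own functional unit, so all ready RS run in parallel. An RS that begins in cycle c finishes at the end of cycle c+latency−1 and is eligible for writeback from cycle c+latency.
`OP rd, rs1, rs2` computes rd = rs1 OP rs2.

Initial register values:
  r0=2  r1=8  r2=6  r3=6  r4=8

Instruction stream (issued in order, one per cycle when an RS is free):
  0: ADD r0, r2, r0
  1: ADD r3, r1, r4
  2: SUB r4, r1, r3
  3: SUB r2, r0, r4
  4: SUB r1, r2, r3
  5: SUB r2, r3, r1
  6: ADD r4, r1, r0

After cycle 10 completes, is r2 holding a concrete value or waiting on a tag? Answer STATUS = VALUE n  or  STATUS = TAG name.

STATUS = TAG Add3

  c1: issue ADD r0<-Add1  regs: r0:Add1,r1:8,r2:6,r3:6,r4:8
  c2: issue ADD r3<-Add2  regs: r0:Add1,r1:8,r2:6,r3:Add2,r4:8
  c3: issue SUB r4<-Add3  regs: r0:Add1,r1:8,r2:6,r3:Add2,r4:Add3
  c4: CDB Add1=8; issue SUB r2<-Add1  regs: r0:8,r1:8,r2:Add1,r3:Add2,r4:Add3
  c5: CDB Add2=16; issue SUB r1<-Add2  regs: r0:8,r1:Add2,r2:Add1,r3:16,r4:Add3
  c6: stall  regs: r0:8,r1:Add2,r2:Add1,r3:16,r4:Add3
  c7: stall  regs: r0:8,r1:Add2,r2:Add1,r3:16,r4:Add3
  c8: CDB Add3=-8; issue SUB r2<-Add3  regs: r0:8,r1:Add2,r2:Add3,r3:16,r4:-8
  c9: stall  regs: r0:8,r1:Add2,r2:Add3,r3:16,r4:-8
  c10: stall  regs: r0:8,r1:Add2,r2:Add3,r3:16,r4:-8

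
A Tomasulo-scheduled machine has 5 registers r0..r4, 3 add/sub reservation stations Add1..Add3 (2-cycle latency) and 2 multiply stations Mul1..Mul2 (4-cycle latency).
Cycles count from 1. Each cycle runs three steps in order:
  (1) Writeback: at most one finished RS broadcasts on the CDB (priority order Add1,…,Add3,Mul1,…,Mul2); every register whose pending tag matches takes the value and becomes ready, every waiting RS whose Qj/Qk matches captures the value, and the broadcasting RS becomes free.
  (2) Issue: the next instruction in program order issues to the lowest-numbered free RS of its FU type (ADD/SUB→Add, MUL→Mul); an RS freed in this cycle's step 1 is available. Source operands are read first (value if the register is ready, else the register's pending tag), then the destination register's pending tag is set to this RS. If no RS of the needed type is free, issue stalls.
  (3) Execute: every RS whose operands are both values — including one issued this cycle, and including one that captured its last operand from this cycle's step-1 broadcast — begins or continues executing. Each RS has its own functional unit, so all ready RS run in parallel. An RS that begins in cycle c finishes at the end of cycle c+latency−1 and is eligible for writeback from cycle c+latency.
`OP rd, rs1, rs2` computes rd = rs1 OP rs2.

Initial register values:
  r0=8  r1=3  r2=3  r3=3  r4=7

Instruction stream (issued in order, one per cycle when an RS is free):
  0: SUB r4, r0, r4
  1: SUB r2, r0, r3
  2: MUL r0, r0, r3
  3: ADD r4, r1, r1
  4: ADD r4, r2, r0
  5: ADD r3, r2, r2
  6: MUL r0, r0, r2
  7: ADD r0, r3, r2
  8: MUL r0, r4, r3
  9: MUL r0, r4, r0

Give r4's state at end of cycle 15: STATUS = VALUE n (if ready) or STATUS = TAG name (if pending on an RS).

STATUS = VALUE 29

cycle 1: issue SUB r4<-Add1 // r0:8,r1:3,r2:3,r3:3,r4:Add1
cycle 2: issue SUB r2<-Add2 // r0:8,r1:3,r2:Add2,r3:3,r4:Add1
cycle 3: CDB Add1=1; issue MUL r0<-Mul1 // r0:Mul1,r1:3,r2:Add2,r3:3,r4:1
cycle 4: CDB Add2=5; issue ADD r4<-Add1 // r0:Mul1,r1:3,r2:5,r3:3,r4:Add1
cycle 5: issue ADD r4<-Add2 // r0:Mul1,r1:3,r2:5,r3:3,r4:Add2
cycle 6: CDB Add1=6; issue ADD r3<-Add1 // r0:Mul1,r1:3,r2:5,r3:Add1,r4:Add2
cycle 7: CDB Mul1=24; issue MUL r0<-Mul1 // r0:Mul1,r1:3,r2:5,r3:Add1,r4:Add2
cycle 8: CDB Add1=10; issue ADD r0<-Add1 // r0:Add1,r1:3,r2:5,r3:10,r4:Add2
cycle 9: CDB Add2=29; issue MUL r0<-Mul2 // r0:Mul2,r1:3,r2:5,r3:10,r4:29
cycle 10: CDB Add1=15; stall // r0:Mul2,r1:3,r2:5,r3:10,r4:29
cycle 11: CDB Mul1=120; issue MUL r0<-Mul1 // r0:Mul1,r1:3,r2:5,r3:10,r4:29
cycle 12: - // r0:Mul1,r1:3,r2:5,r3:10,r4:29
cycle 13: CDB Mul2=290 // r0:Mul1,r1:3,r2:5,r3:10,r4:29
cycle 14: - // r0:Mul1,r1:3,r2:5,r3:10,r4:29
cycle 15: - // r0:Mul1,r1:3,r2:5,r3:10,r4:29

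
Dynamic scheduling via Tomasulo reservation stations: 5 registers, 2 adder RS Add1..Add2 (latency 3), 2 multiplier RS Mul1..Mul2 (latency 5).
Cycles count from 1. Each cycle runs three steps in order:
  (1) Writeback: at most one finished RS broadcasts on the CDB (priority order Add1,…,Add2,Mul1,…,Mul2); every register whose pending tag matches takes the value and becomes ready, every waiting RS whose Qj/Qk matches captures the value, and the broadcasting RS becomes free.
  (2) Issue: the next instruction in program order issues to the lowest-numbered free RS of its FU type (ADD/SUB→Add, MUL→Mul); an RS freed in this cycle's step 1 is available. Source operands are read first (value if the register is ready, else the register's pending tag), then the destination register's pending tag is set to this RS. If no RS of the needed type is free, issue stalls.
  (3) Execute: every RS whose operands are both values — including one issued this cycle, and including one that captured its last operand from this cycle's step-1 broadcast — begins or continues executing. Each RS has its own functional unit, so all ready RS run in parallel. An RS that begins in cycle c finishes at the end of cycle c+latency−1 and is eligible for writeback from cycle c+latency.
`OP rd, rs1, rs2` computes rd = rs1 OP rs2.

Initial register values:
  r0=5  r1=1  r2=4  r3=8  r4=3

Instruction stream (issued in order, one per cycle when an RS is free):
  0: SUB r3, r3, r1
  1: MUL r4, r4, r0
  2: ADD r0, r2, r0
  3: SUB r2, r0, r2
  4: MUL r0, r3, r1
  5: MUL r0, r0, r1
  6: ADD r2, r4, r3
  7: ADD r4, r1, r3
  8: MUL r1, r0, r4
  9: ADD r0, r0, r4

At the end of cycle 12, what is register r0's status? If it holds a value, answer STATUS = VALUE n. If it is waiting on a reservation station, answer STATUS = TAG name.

c1: issue SUB r3<-Add1 | r0:5,r1:1,r2:4,r3:Add1,r4:3
c2: issue MUL r4<-Mul1 | r0:5,r1:1,r2:4,r3:Add1,r4:Mul1
c3: issue ADD r0<-Add2 | r0:Add2,r1:1,r2:4,r3:Add1,r4:Mul1
c4: CDB Add1=7; issue SUB r2<-Add1 | r0:Add2,r1:1,r2:Add1,r3:7,r4:Mul1
c5: issue MUL r0<-Mul2 | r0:Mul2,r1:1,r2:Add1,r3:7,r4:Mul1
c6: CDB Add2=9; stall | r0:Mul2,r1:1,r2:Add1,r3:7,r4:Mul1
c7: CDB Mul1=15; issue MUL r0<-Mul1 | r0:Mul1,r1:1,r2:Add1,r3:7,r4:15
c8: issue ADD r2<-Add2 | r0:Mul1,r1:1,r2:Add2,r3:7,r4:15
c9: CDB Add1=5; issue ADD r4<-Add1 | r0:Mul1,r1:1,r2:Add2,r3:7,r4:Add1
c10: CDB Mul2=7; issue MUL r1<-Mul2 | r0:Mul1,r1:Mul2,r2:Add2,r3:7,r4:Add1
c11: CDB Add2=22; issue ADD r0<-Add2 | r0:Add2,r1:Mul2,r2:22,r3:7,r4:Add1
c12: CDB Add1=8 | r0:Add2,r1:Mul2,r2:22,r3:7,r4:8

STATUS = TAG Add2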